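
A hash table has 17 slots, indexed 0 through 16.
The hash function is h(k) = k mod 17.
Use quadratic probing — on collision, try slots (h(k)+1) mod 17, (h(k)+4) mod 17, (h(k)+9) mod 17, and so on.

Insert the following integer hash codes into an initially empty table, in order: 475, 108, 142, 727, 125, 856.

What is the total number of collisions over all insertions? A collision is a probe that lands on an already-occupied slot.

6

475: h=16 -> slot 16
108: h=6 -> slot 6
142: h=6, probe 6,7 -> slot 7
727: h=13 -> slot 13
125: h=6, probe 6,7,10 -> slot 10
856: h=6, probe 6,7,10,15 -> slot 15
Table: [—, —, —, —, —, —, 108, 142, —, —, 125, —, —, 727, —, 856, 475]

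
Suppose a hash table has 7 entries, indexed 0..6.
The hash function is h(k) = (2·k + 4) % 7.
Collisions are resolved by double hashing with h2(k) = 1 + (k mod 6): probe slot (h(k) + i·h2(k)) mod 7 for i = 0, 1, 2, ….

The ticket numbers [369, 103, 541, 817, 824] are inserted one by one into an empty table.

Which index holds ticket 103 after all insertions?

Insert 369: h=0, slot 0 empty -> index 0.
Insert 103: h=0, h2=2, slot 0 occupied -> index 2.
Insert 541: h=1, slot 1 empty -> index 1.
Insert 817: h=0, h2=2, slots 0,2 occupied -> index 4.
Insert 824: h=0, h2=3, slot 0 occupied -> index 3.
Table: [369, 541, 103, 824, 817, —, —]

2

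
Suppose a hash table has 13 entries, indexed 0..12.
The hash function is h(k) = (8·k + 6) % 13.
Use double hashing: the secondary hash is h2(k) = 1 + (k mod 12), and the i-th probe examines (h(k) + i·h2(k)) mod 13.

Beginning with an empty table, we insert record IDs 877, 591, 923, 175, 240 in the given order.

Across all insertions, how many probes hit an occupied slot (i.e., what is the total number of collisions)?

Insert 877: h=2, slot 2 empty => index 2.
Insert 591: h=2, h2=4, slot 2 occupied => index 6.
Insert 923: h=6, h2=12, slot 6 occupied => index 5.
Insert 175: h=2, h2=8, slot 2 occupied => index 10.
Insert 240: h=2, h2=1, slot 2 occupied => index 3.
Table: [., ., 877, 240, ., 923, 591, ., ., ., 175, ., .]

4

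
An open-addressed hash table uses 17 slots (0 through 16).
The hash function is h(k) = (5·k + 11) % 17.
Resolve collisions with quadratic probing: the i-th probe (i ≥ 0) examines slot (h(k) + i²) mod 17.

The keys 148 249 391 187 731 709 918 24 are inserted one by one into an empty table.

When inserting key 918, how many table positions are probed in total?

6

148 hashes to 3; slot 3 is free → place at 3.
249 hashes to 15; slot 15 is free → place at 15.
391 hashes to 11; slot 11 is free → place at 11.
187 hashes to 11; 11 taken → place at 12.
731 hashes to 11; 11,12,15,3 taken → place at 10.
709 hashes to 3; 3 taken → place at 4.
918 hashes to 11; 11,12,15,3,10 taken → place at 2.
24 hashes to 12; 12 taken → place at 13.
Table: [., ., 918, 148, 709, ., ., ., ., ., 731, 391, 187, 24, ., 249, .]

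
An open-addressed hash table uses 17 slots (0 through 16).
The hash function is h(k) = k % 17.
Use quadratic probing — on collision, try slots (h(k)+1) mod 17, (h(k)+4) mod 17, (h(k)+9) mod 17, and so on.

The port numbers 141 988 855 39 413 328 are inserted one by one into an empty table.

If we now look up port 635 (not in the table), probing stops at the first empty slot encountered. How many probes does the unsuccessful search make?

Insert 141: h=5, slot 5 empty => index 5.
Insert 988: h=2, slot 2 empty => index 2.
Insert 855: h=5, slot 5 occupied => index 6.
Insert 39: h=5, slots 5,6 occupied => index 9.
Insert 413: h=5, slots 5,6,9 occupied => index 14.
Insert 328: h=5, slots 5,6,9,14 occupied => index 4.
Table: [., ., 988, ., 328, 141, 855, ., ., 39, ., ., ., ., 413, ., .]
Lookup 635: h=6, probe 6,7 → slot 7 empty, not found.

2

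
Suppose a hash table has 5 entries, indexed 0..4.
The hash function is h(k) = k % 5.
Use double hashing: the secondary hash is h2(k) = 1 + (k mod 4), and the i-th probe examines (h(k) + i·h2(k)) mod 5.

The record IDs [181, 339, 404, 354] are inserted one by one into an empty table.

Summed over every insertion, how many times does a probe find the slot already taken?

2

181 hashes to 1; slot 1 is free => place at 1.
339 hashes to 4; slot 4 is free => place at 4.
404 hashes to 4, h2=1; 4 taken => place at 0.
354 hashes to 4, h2=3; 4 taken => place at 2.
Table: [404, 181, 354, —, 339]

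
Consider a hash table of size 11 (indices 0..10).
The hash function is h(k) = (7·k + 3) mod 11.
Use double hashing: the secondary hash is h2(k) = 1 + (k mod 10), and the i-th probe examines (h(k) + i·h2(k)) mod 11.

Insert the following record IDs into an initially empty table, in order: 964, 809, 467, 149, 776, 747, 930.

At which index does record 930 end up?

964 hashes to 8; slot 8 is free → place at 8.
809 hashes to 1; slot 1 is free → place at 1.
467 hashes to 5; slot 5 is free → place at 5.
149 hashes to 1, h2=10; 1 taken → place at 0.
776 hashes to 1, h2=7; 1,8 taken → place at 4.
747 hashes to 7; slot 7 is free → place at 7.
930 hashes to 1, h2=1; 1 taken → place at 2.
Table: [149, 809, 930, ∅, 776, 467, ∅, 747, 964, ∅, ∅]

2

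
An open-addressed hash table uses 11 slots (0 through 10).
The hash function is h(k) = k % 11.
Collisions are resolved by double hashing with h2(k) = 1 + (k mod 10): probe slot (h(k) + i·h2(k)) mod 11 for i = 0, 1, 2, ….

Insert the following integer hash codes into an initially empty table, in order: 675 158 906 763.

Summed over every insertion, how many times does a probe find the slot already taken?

Insert 675: h=4, slot 4 empty -> index 4.
Insert 158: h=4, h2=9, slot 4 occupied -> index 2.
Insert 906: h=4, h2=7, slot 4 occupied -> index 0.
Insert 763: h=4, h2=4, slot 4 occupied -> index 8.
Table: [906, -, 158, -, 675, -, -, -, 763, -, -]

3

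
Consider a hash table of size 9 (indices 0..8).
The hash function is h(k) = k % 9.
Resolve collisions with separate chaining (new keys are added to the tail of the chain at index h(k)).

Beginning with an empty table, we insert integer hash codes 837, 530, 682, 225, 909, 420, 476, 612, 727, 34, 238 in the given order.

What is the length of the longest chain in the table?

Insert 837: h=0, bucket 0 empty → new chain.
Insert 530: h=8, bucket 8 empty → new chain.
Insert 682: h=7, bucket 7 empty → new chain.
Insert 225: h=0, bucket 0 nonempty → append to chain.
Insert 909: h=0, bucket 0 nonempty → append to chain.
Insert 420: h=6, bucket 6 empty → new chain.
Insert 476: h=8, bucket 8 nonempty → append to chain.
Insert 612: h=0, bucket 0 nonempty → append to chain.
Insert 727: h=7, bucket 7 nonempty → append to chain.
Insert 34: h=7, bucket 7 nonempty → append to chain.
Insert 238: h=4, bucket 4 empty → new chain.
Final buckets:
0: 837 -> 225 -> 909 -> 612
1: —
2: —
3: —
4: 238
5: —
6: 420
7: 682 -> 727 -> 34
8: 530 -> 476

4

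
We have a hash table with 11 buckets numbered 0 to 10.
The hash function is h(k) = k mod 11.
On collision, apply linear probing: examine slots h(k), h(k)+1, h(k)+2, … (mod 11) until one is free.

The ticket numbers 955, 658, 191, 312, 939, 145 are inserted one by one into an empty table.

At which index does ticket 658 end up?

10

955 hashes to 9; slot 9 is free → place at 9.
658 hashes to 9; 9 taken → place at 10.
191 hashes to 4; slot 4 is free → place at 4.
312 hashes to 4; 4 taken → place at 5.
939 hashes to 4; 4,5 taken → place at 6.
145 hashes to 2; slot 2 is free → place at 2.
Table: [_, _, 145, _, 191, 312, 939, _, _, 955, 658]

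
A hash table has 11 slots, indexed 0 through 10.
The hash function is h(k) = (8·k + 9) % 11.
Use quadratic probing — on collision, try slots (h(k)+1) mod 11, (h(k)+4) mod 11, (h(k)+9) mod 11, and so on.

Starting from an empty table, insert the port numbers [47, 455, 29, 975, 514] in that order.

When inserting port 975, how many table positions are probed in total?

Insert 47: h=0, slot 0 empty => index 0.
Insert 455: h=8, slot 8 empty => index 8.
Insert 29: h=10, slot 10 empty => index 10.
Insert 975: h=10, slots 10,0 occupied => index 3.
Insert 514: h=7, slot 7 empty => index 7.
Table: [47, -, -, 975, -, -, -, 514, 455, -, 29]

3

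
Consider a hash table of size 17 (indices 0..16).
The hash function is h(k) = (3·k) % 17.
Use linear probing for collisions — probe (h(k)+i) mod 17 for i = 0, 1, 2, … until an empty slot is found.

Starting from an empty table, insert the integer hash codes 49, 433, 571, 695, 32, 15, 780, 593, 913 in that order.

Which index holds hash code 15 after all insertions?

49: h=11 => slot 11
433: h=7 => slot 7
571: h=13 => slot 13
695: h=11, probe 11,12 => slot 12
32: h=11, probe 11,12,13,14 => slot 14
15: h=11, probe 11,12,13,14,15 => slot 15
780: h=11, probe 11,12,13,14,15,16 => slot 16
593: h=11, probe 11,12,13,14,15,16,0 => slot 0
913: h=2 => slot 2
Table: [593, —, 913, —, —, —, —, 433, —, —, —, 49, 695, 571, 32, 15, 780]

15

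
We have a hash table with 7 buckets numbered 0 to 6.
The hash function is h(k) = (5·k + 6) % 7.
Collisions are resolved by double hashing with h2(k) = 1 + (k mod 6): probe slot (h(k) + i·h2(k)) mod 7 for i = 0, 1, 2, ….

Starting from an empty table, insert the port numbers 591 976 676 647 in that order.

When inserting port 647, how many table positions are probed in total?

Insert 591: h=0, slot 0 empty => index 0.
Insert 976: h=0, h2=5, slot 0 occupied => index 5.
Insert 676: h=5, h2=5, slot 5 occupied => index 3.
Insert 647: h=0, h2=6, slot 0 occupied => index 6.
Table: [591, -, -, 676, -, 976, 647]

2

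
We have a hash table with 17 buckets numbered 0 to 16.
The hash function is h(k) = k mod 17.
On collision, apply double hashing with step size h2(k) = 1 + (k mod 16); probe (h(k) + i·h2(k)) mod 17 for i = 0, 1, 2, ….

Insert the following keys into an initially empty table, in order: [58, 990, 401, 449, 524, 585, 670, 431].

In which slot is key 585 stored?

0

58 hashes to 7; slot 7 is free => place at 7.
990 hashes to 4; slot 4 is free => place at 4.
401 hashes to 10; slot 10 is free => place at 10.
449 hashes to 7, h2=2; 7 taken => place at 9.
524 hashes to 14; slot 14 is free => place at 14.
585 hashes to 7, h2=10; 7 taken => place at 0.
670 hashes to 7, h2=15; 7 taken => place at 5.
431 hashes to 6; slot 6 is free => place at 6.
Table: [585, —, —, —, 990, 670, 431, 58, —, 449, 401, —, —, —, 524, —, —]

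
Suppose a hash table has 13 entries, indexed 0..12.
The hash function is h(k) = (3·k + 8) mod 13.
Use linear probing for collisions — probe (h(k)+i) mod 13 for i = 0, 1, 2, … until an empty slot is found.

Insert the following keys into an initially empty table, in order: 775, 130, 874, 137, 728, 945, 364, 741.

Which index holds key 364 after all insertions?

11

775 hashes to 6; slot 6 is free => place at 6.
130 hashes to 8; slot 8 is free => place at 8.
874 hashes to 4; slot 4 is free => place at 4.
137 hashes to 3; slot 3 is free => place at 3.
728 hashes to 8; 8 taken => place at 9.
945 hashes to 9; 9 taken => place at 10.
364 hashes to 8; 8,9,10 taken => place at 11.
741 hashes to 8; 8,9,10,11 taken => place at 12.
Table: [_, _, _, 137, 874, _, 775, _, 130, 728, 945, 364, 741]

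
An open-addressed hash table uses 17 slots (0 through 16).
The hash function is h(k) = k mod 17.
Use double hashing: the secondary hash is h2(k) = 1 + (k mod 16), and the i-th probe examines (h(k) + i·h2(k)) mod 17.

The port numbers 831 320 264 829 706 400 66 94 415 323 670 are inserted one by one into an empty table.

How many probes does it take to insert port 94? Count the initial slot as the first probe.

2

831 hashes to 15; slot 15 is free → place at 15.
320 hashes to 14; slot 14 is free → place at 14.
264 hashes to 9; slot 9 is free → place at 9.
829 hashes to 13; slot 13 is free → place at 13.
706 hashes to 9, h2=3; 9 taken → place at 12.
400 hashes to 9, h2=1; 9 taken → place at 10.
66 hashes to 15, h2=3; 15 taken → place at 1.
94 hashes to 9, h2=15; 9 taken → place at 7.
415 hashes to 7, h2=16; 7 taken → place at 6.
323 hashes to 0; slot 0 is free → place at 0.
670 hashes to 7, h2=15; 7 taken → place at 5.
Table: [323, 66, -, -, -, 670, 415, 94, -, 264, 400, -, 706, 829, 320, 831, -]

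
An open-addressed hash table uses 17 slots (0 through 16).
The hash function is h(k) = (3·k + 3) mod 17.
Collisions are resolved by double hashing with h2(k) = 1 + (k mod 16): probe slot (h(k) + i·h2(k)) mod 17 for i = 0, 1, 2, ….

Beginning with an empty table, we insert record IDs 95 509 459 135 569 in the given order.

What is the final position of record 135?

95: h=16 => slot 16
509: h=0 => slot 0
459: h=3 => slot 3
135: h=0, h2=8, probe 0,8 => slot 8
569: h=10 => slot 10
Table: [509, _, _, 459, _, _, _, _, 135, _, 569, _, _, _, _, _, 95]

8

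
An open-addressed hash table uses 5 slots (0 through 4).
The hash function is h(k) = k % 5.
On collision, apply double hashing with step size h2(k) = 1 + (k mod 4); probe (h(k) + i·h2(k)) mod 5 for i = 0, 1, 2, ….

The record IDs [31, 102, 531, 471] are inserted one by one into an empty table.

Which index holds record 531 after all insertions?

31: h=1 => slot 1
102: h=2 => slot 2
531: h=1, h2=4, probe 1,0 => slot 0
471: h=1, h2=4, probe 1,0,4 => slot 4
Table: [531, 31, 102, ., 471]

0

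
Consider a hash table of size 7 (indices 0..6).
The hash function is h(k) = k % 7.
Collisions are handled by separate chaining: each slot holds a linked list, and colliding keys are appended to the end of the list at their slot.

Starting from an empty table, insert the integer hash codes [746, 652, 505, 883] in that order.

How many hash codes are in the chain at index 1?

Insert 746: h=4, bucket 4 empty → new chain.
Insert 652: h=1, bucket 1 empty → new chain.
Insert 505: h=1, bucket 1 nonempty → append to chain.
Insert 883: h=1, bucket 1 nonempty → append to chain.
Final buckets:
0: .
1: 652 -> 505 -> 883
2: .
3: .
4: 746
5: .
6: .

3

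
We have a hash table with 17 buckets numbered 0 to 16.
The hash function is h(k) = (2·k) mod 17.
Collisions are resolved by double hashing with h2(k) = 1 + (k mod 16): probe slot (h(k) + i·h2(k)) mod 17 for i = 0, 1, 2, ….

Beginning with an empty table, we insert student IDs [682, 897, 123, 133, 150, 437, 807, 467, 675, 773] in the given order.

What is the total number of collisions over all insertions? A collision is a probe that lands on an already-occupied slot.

Insert 682: h=4, slot 4 empty → index 4.
Insert 897: h=9, slot 9 empty → index 9.
Insert 123: h=8, slot 8 empty → index 8.
Insert 133: h=11, slot 11 empty → index 11.
Insert 150: h=11, h2=7, slot 11 occupied → index 1.
Insert 437: h=7, slot 7 empty → index 7.
Insert 807: h=16, slot 16 empty → index 16.
Insert 467: h=16, h2=4, slot 16 occupied → index 3.
Insert 675: h=7, h2=4, slots 7,11 occupied → index 15.
Insert 773: h=16, h2=6, slot 16 occupied → index 5.
Table: [-, 150, -, 467, 682, 773, -, 437, 123, 897, -, 133, -, -, -, 675, 807]

5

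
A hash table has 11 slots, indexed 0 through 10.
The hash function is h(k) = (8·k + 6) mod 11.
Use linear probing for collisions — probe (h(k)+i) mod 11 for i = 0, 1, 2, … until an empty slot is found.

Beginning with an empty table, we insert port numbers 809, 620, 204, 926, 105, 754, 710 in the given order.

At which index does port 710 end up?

Insert 809: h=10, slot 10 empty => index 10.
Insert 620: h=5, slot 5 empty => index 5.
Insert 204: h=10, slot 10 occupied => index 0.
Insert 926: h=0, slot 0 occupied => index 1.
Insert 105: h=10, slots 10,0,1 occupied => index 2.
Insert 754: h=10, slots 10,0,1,2 occupied => index 3.
Insert 710: h=10, slots 10,0,1,2,3 occupied => index 4.
Table: [204, 926, 105, 754, 710, 620, ., ., ., ., 809]

4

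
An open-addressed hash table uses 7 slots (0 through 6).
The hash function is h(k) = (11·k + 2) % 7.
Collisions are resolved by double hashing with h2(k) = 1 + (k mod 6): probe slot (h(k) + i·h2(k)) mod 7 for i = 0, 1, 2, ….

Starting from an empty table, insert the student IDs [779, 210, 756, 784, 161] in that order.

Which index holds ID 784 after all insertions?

Insert 779: h=3, slot 3 empty -> index 3.
Insert 210: h=2, slot 2 empty -> index 2.
Insert 756: h=2, h2=1, slots 2,3 occupied -> index 4.
Insert 784: h=2, h2=5, slot 2 occupied -> index 0.
Insert 161: h=2, h2=6, slot 2 occupied -> index 1.
Table: [784, 161, 210, 779, 756, ., .]

0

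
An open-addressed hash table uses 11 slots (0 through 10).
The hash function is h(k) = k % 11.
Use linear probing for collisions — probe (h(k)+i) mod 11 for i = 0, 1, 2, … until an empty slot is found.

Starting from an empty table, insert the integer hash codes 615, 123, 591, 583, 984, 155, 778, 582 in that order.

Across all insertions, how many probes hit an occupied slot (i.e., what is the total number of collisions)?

5

615: h=10 -> slot 10
123: h=2 -> slot 2
591: h=8 -> slot 8
583: h=0 -> slot 0
984: h=5 -> slot 5
155: h=1 -> slot 1
778: h=8, probe 8,9 -> slot 9
582: h=10, probe 10,0,1,2,3 -> slot 3
Table: [583, 155, 123, 582, ∅, 984, ∅, ∅, 591, 778, 615]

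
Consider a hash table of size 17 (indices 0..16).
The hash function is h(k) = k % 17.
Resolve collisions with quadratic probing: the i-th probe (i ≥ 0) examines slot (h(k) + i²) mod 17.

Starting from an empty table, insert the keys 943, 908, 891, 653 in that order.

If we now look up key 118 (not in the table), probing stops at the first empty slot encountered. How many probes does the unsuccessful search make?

943: h=8 → slot 8
908: h=7 → slot 7
891: h=7, probe 7,8,11 → slot 11
653: h=7, probe 7,8,11,16 → slot 16
Table: [—, —, —, —, —, —, —, 908, 943, —, —, 891, —, —, —, —, 653]
Lookup 118: h=16, probe 16,0 → slot 0 empty, not found.

2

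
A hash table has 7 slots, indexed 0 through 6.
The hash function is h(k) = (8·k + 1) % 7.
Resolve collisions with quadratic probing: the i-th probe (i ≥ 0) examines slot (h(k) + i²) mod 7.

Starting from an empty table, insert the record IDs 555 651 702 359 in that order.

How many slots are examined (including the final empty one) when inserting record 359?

555: h=3 → slot 3
651: h=1 → slot 1
702: h=3, probe 3,4 → slot 4
359: h=3, probe 3,4,0 → slot 0
Table: [359, 651, -, 555, 702, -, -]

3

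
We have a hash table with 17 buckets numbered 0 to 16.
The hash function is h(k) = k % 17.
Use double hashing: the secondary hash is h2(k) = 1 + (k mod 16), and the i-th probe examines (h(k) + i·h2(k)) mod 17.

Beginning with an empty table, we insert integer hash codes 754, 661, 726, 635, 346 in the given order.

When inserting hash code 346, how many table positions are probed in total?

2

Insert 754: h=6, slot 6 empty => index 6.
Insert 661: h=15, slot 15 empty => index 15.
Insert 726: h=12, slot 12 empty => index 12.
Insert 635: h=6, h2=12, slot 6 occupied => index 1.
Insert 346: h=6, h2=11, slot 6 occupied => index 0.
Table: [346, 635, —, —, —, —, 754, —, —, —, —, —, 726, —, —, 661, —]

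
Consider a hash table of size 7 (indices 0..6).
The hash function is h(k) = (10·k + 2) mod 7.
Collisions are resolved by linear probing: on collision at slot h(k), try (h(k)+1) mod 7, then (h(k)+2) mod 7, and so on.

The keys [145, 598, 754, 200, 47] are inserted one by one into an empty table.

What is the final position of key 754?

5

Insert 145: h=3, slot 3 empty → index 3.
Insert 598: h=4, slot 4 empty → index 4.
Insert 754: h=3, slots 3,4 occupied → index 5.
Insert 200: h=0, slot 0 empty → index 0.
Insert 47: h=3, slots 3,4,5 occupied → index 6.
Table: [200, -, -, 145, 598, 754, 47]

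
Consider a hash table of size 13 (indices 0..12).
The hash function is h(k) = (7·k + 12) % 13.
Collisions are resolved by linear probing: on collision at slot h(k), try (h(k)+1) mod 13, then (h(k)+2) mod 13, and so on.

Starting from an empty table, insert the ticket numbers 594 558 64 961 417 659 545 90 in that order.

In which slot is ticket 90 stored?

12

Insert 594: h=10, slot 10 empty -> index 10.
Insert 558: h=5, slot 5 empty -> index 5.
Insert 64: h=5, slot 5 occupied -> index 6.
Insert 961: h=5, slots 5,6 occupied -> index 7.
Insert 417: h=6, slots 6,7 occupied -> index 8.
Insert 659: h=10, slot 10 occupied -> index 11.
Insert 545: h=5, slots 5,6,7,8 occupied -> index 9.
Insert 90: h=5, slots 5,6,7,8,9,10,11 occupied -> index 12.
Table: [—, —, —, —, —, 558, 64, 961, 417, 545, 594, 659, 90]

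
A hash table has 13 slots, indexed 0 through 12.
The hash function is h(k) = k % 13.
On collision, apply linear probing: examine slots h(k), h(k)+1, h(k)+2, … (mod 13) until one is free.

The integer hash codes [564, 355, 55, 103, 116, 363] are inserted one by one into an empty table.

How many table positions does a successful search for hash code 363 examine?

564 hashes to 5; slot 5 is free -> place at 5.
355 hashes to 4; slot 4 is free -> place at 4.
55 hashes to 3; slot 3 is free -> place at 3.
103 hashes to 12; slot 12 is free -> place at 12.
116 hashes to 12; 12 taken -> place at 0.
363 hashes to 12; 12,0 taken -> place at 1.
Table: [116, 363, ∅, 55, 355, 564, ∅, ∅, ∅, ∅, ∅, ∅, 103]
Lookup 363: h=12, probe 12,0,1 → found at 1.

3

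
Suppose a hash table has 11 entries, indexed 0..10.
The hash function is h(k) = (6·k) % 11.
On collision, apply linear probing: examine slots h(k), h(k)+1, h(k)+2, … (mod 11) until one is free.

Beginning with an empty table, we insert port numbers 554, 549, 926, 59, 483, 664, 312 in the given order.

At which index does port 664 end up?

4

554 hashes to 2; slot 2 is free → place at 2.
549 hashes to 5; slot 5 is free → place at 5.
926 hashes to 1; slot 1 is free → place at 1.
59 hashes to 2; 2 taken → place at 3.
483 hashes to 5; 5 taken → place at 6.
664 hashes to 2; 2,3 taken → place at 4.
312 hashes to 2; 2,3,4,5,6 taken → place at 7.
Table: [-, 926, 554, 59, 664, 549, 483, 312, -, -, -]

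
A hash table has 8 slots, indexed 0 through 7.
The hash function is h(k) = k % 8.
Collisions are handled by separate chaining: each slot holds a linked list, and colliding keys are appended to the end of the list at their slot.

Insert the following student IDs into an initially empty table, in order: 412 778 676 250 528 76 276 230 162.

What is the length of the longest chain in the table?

4

412 → bucket 4
778 → bucket 2
676 → bucket 4 (collision)
250 → bucket 2 (collision)
528 → bucket 0
76 → bucket 4 (collision)
276 → bucket 4 (collision)
230 → bucket 6
162 → bucket 2 (collision)
Final buckets:
0: 528
1: _
2: 778 -> 250 -> 162
3: _
4: 412 -> 676 -> 76 -> 276
5: _
6: 230
7: _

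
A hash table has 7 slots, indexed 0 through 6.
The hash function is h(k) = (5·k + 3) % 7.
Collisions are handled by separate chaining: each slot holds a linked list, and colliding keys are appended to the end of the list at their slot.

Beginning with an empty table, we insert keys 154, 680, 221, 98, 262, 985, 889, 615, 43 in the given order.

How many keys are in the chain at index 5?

Insert 154: h=3, bucket 3 empty -> new chain.
Insert 680: h=1, bucket 1 empty -> new chain.
Insert 221: h=2, bucket 2 empty -> new chain.
Insert 98: h=3, bucket 3 nonempty -> append to chain.
Insert 262: h=4, bucket 4 empty -> new chain.
Insert 985: h=0, bucket 0 empty -> new chain.
Insert 889: h=3, bucket 3 nonempty -> append to chain.
Insert 615: h=5, bucket 5 empty -> new chain.
Insert 43: h=1, bucket 1 nonempty -> append to chain.
Final buckets:
0: 985
1: 680 -> 43
2: 221
3: 154 -> 98 -> 889
4: 262
5: 615
6: -

1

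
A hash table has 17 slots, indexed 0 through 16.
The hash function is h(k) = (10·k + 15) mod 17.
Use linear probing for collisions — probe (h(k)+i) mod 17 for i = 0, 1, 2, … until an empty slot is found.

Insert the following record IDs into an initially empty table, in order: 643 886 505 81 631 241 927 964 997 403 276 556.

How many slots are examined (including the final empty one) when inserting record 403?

643 hashes to 2; slot 2 is free => place at 2.
886 hashes to 1; slot 1 is free => place at 1.
505 hashes to 16; slot 16 is free => place at 16.
81 hashes to 9; slot 9 is free => place at 9.
631 hashes to 1; 1,2 taken => place at 3.
241 hashes to 11; slot 11 is free => place at 11.
927 hashes to 3; 3 taken => place at 4.
964 hashes to 16; 16 taken => place at 0.
997 hashes to 6; slot 6 is free => place at 6.
403 hashes to 16; 16,0,1,2,3,4 taken => place at 5.
276 hashes to 4; 4,5,6 taken => place at 7.
556 hashes to 16; 16,0,1,2,3,4,5,6,7 taken => place at 8.
Table: [964, 886, 643, 631, 927, 403, 997, 276, 556, 81, —, 241, —, —, —, —, 505]

7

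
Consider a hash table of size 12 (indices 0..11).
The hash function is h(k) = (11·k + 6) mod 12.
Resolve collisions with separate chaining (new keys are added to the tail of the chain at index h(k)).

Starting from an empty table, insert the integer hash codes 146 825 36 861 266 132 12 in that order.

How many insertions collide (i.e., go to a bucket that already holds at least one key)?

4

Insert 146: h=4, bucket 4 empty → new chain.
Insert 825: h=9, bucket 9 empty → new chain.
Insert 36: h=6, bucket 6 empty → new chain.
Insert 861: h=9, bucket 9 nonempty → append to chain.
Insert 266: h=4, bucket 4 nonempty → append to chain.
Insert 132: h=6, bucket 6 nonempty → append to chain.
Insert 12: h=6, bucket 6 nonempty → append to chain.
Final buckets:
0: .
1: .
2: .
3: .
4: 146 -> 266
5: .
6: 36 -> 132 -> 12
7: .
8: .
9: 825 -> 861
10: .
11: .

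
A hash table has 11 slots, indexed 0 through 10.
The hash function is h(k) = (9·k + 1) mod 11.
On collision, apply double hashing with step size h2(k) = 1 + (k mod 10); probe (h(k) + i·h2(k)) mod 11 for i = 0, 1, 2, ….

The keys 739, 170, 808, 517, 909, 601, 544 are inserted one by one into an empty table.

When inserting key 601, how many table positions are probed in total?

4

Insert 739: h=8, slot 8 empty → index 8.
Insert 170: h=2, slot 2 empty → index 2.
Insert 808: h=2, h2=9, slot 2 occupied → index 0.
Insert 517: h=1, slot 1 empty → index 1.
Insert 909: h=9, slot 9 empty → index 9.
Insert 601: h=9, h2=2, slots 9,0,2 occupied → index 4.
Insert 544: h=2, h2=5, slot 2 occupied → index 7.
Table: [808, 517, 170, —, 601, —, —, 544, 739, 909, —]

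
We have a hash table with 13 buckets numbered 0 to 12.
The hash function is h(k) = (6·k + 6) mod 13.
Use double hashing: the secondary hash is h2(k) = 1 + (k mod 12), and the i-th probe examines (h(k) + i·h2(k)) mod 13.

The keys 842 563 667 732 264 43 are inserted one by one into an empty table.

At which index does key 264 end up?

842: h=1 -> slot 1
563: h=4 -> slot 4
667: h=4, h2=8, probe 4,12 -> slot 12
732: h=4, h2=1, probe 4,5 -> slot 5
264: h=4, h2=1, probe 4,5,6 -> slot 6
43: h=4, h2=8, probe 4,12,7 -> slot 7
Table: [_, 842, _, _, 563, 732, 264, 43, _, _, _, _, 667]

6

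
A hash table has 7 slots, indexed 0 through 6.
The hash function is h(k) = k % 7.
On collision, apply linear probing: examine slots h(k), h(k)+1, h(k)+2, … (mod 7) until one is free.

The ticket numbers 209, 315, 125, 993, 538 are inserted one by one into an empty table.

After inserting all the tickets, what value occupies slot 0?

315

Insert 209: h=6, slot 6 empty => index 6.
Insert 315: h=0, slot 0 empty => index 0.
Insert 125: h=6, slots 6,0 occupied => index 1.
Insert 993: h=6, slots 6,0,1 occupied => index 2.
Insert 538: h=6, slots 6,0,1,2 occupied => index 3.
Table: [315, 125, 993, 538, _, _, 209]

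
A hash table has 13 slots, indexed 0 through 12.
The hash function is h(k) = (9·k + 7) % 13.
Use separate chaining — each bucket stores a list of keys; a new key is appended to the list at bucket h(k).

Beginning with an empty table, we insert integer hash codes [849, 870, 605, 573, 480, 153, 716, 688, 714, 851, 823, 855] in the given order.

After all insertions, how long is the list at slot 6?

Insert 849: h=4, bucket 4 empty -> new chain.
Insert 870: h=11, bucket 11 empty -> new chain.
Insert 605: h=5, bucket 5 empty -> new chain.
Insert 573: h=3, bucket 3 empty -> new chain.
Insert 480: h=11, bucket 11 nonempty -> append to chain.
Insert 153: h=6, bucket 6 empty -> new chain.
Insert 716: h=3, bucket 3 nonempty -> append to chain.
Insert 688: h=11, bucket 11 nonempty -> append to chain.
Insert 714: h=11, bucket 11 nonempty -> append to chain.
Insert 851: h=9, bucket 9 empty -> new chain.
Insert 823: h=4, bucket 4 nonempty -> append to chain.
Insert 855: h=6, bucket 6 nonempty -> append to chain.
Final buckets:
0: -
1: -
2: -
3: 573 -> 716
4: 849 -> 823
5: 605
6: 153 -> 855
7: -
8: -
9: 851
10: -
11: 870 -> 480 -> 688 -> 714
12: -

2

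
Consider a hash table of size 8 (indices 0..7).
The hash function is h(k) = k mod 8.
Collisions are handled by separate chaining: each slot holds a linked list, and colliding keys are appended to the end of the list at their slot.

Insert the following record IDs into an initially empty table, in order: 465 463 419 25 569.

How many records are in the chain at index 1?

465 -> bucket 1
463 -> bucket 7
419 -> bucket 3
25 -> bucket 1 (collision)
569 -> bucket 1 (collision)
Final buckets:
0: —
1: 465 -> 25 -> 569
2: —
3: 419
4: —
5: —
6: —
7: 463

3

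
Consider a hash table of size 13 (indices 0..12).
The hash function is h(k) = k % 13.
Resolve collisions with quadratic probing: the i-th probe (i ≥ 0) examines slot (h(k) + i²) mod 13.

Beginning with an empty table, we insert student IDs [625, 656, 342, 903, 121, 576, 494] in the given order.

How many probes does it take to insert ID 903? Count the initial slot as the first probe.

2

Insert 625: h=1, slot 1 empty -> index 1.
Insert 656: h=6, slot 6 empty -> index 6.
Insert 342: h=4, slot 4 empty -> index 4.
Insert 903: h=6, slot 6 occupied -> index 7.
Insert 121: h=4, slot 4 occupied -> index 5.
Insert 576: h=4, slots 4,5 occupied -> index 8.
Insert 494: h=0, slot 0 empty -> index 0.
Table: [494, 625, _, _, 342, 121, 656, 903, 576, _, _, _, _]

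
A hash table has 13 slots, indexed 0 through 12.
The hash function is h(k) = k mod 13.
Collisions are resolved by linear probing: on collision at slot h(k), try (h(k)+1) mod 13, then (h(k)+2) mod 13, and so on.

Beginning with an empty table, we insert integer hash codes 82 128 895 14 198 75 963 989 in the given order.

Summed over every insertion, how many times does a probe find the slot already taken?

Insert 82: h=4, slot 4 empty → index 4.
Insert 128: h=11, slot 11 empty → index 11.
Insert 895: h=11, slot 11 occupied → index 12.
Insert 14: h=1, slot 1 empty → index 1.
Insert 198: h=3, slot 3 empty → index 3.
Insert 75: h=10, slot 10 empty → index 10.
Insert 963: h=1, slot 1 occupied → index 2.
Insert 989: h=1, slots 1,2,3,4 occupied → index 5.
Table: [_, 14, 963, 198, 82, 989, _, _, _, _, 75, 128, 895]

6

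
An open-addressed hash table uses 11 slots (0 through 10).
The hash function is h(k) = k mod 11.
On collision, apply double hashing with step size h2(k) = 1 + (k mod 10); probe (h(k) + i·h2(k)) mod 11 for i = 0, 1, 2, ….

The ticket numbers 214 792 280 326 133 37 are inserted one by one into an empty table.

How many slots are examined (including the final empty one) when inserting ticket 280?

214: h=5 => slot 5
792: h=0 => slot 0
280: h=5, h2=1, probe 5,6 => slot 6
326: h=7 => slot 7
133: h=1 => slot 1
37: h=4 => slot 4
Table: [792, 133, ∅, ∅, 37, 214, 280, 326, ∅, ∅, ∅]

2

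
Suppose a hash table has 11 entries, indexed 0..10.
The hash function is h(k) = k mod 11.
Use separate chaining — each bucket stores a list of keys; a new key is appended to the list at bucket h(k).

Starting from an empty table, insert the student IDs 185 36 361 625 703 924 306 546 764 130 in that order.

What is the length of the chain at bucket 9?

185 -> bucket 9
36 -> bucket 3
361 -> bucket 9 (collision)
625 -> bucket 9 (collision)
703 -> bucket 10
924 -> bucket 0
306 -> bucket 9 (collision)
546 -> bucket 7
764 -> bucket 5
130 -> bucket 9 (collision)
Final buckets:
0: 924
1: -
2: -
3: 36
4: -
5: 764
6: -
7: 546
8: -
9: 185 -> 361 -> 625 -> 306 -> 130
10: 703

5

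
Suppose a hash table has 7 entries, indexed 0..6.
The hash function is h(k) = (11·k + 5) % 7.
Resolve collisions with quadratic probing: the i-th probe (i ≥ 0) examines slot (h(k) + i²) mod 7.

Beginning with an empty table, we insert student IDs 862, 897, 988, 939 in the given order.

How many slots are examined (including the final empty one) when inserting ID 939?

4

862 hashes to 2; slot 2 is free => place at 2.
897 hashes to 2; 2 taken => place at 3.
988 hashes to 2; 2,3 taken => place at 6.
939 hashes to 2; 2,3,6 taken => place at 4.
Table: [-, -, 862, 897, 939, -, 988]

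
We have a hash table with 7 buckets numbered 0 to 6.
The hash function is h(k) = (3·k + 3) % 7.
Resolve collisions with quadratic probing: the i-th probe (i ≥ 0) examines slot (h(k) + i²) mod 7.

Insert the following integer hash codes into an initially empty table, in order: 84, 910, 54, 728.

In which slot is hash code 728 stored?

Insert 84: h=3, slot 3 empty -> index 3.
Insert 910: h=3, slot 3 occupied -> index 4.
Insert 54: h=4, slot 4 occupied -> index 5.
Insert 728: h=3, slots 3,4 occupied -> index 0.
Table: [728, ∅, ∅, 84, 910, 54, ∅]

0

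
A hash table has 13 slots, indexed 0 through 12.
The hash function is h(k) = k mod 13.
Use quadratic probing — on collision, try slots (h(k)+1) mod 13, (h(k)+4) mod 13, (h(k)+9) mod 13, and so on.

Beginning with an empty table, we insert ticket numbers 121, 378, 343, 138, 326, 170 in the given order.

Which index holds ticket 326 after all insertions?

121: h=4 => slot 4
378: h=1 => slot 1
343: h=5 => slot 5
138: h=8 => slot 8
326: h=1, probe 1,2 => slot 2
170: h=1, probe 1,2,5,10 => slot 10
Table: [_, 378, 326, _, 121, 343, _, _, 138, _, 170, _, _]

2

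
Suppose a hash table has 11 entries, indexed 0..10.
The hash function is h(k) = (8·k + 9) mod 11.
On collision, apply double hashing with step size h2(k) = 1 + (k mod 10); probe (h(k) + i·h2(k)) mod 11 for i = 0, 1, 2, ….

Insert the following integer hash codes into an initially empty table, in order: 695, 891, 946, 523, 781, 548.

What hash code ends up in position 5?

695: h=3 -> slot 3
891: h=9 -> slot 9
946: h=9, h2=7, probe 9,5 -> slot 5
523: h=2 -> slot 2
781: h=9, h2=2, probe 9,0 -> slot 0
548: h=4 -> slot 4
Table: [781, _, 523, 695, 548, 946, _, _, _, 891, _]

946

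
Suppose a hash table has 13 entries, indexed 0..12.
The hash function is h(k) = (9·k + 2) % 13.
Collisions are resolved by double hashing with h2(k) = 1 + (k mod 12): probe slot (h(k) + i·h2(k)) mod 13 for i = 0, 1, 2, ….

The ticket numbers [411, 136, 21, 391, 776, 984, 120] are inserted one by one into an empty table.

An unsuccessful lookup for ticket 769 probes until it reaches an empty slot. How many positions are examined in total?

411: h=9 => slot 9
136: h=4 => slot 4
21: h=9, h2=10, probe 9,6 => slot 6
391: h=11 => slot 11
776: h=5 => slot 5
984: h=5, h2=1, probe 5,6,7 => slot 7
120: h=3 => slot 3
Table: [-, -, -, 120, 136, 776, 21, 984, -, 411, -, 391, -]
Lookup 769: h=7, h2=2, probe 7,9,11,0 → slot 0 empty, not found.

4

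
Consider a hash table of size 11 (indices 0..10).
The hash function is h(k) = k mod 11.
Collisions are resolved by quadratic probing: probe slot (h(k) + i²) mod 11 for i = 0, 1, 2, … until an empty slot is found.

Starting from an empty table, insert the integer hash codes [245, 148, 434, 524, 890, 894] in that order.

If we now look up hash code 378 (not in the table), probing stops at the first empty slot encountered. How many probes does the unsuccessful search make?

245 hashes to 3; slot 3 is free => place at 3.
148 hashes to 5; slot 5 is free => place at 5.
434 hashes to 5; 5 taken => place at 6.
524 hashes to 7; slot 7 is free => place at 7.
890 hashes to 10; slot 10 is free => place at 10.
894 hashes to 3; 3 taken => place at 4.
Table: [∅, ∅, ∅, 245, 894, 148, 434, 524, ∅, ∅, 890]
Lookup 378: h=4, probe 4,5,8 → slot 8 empty, not found.

3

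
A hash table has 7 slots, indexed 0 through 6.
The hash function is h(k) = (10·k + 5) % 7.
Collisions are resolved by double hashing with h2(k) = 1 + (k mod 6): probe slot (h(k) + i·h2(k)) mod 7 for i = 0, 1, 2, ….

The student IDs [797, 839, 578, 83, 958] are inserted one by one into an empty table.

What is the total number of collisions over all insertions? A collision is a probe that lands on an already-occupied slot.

5

797: h=2 => slot 2
839: h=2, h2=6, probe 2,1 => slot 1
578: h=3 => slot 3
83: h=2, h2=6, probe 2,1,0 => slot 0
958: h=2, h2=5, probe 2,0,5 => slot 5
Table: [83, 839, 797, 578, _, 958, _]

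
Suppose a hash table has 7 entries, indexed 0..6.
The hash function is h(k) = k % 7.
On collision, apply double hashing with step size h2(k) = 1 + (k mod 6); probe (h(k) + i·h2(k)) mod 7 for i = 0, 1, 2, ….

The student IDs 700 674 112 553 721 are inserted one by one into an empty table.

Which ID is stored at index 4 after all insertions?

553

Insert 700: h=0, slot 0 empty → index 0.
Insert 674: h=2, slot 2 empty → index 2.
Insert 112: h=0, h2=5, slot 0 occupied → index 5.
Insert 553: h=0, h2=2, slots 0,2 occupied → index 4.
Insert 721: h=0, h2=2, slots 0,2,4 occupied → index 6.
Table: [700, _, 674, _, 553, 112, 721]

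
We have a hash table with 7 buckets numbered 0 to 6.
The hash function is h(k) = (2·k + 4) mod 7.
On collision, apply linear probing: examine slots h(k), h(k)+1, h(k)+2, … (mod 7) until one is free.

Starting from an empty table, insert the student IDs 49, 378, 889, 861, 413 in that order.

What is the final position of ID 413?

1

49: h=4 => slot 4
378: h=4, probe 4,5 => slot 5
889: h=4, probe 4,5,6 => slot 6
861: h=4, probe 4,5,6,0 => slot 0
413: h=4, probe 4,5,6,0,1 => slot 1
Table: [861, 413, _, _, 49, 378, 889]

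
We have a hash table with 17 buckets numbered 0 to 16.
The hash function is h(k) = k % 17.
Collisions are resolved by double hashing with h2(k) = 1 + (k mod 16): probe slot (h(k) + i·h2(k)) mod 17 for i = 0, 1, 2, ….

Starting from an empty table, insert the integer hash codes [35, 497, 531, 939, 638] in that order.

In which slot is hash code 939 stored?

16

35: h=1 => slot 1
497: h=4 => slot 4
531: h=4, h2=4, probe 4,8 => slot 8
939: h=4, h2=12, probe 4,16 => slot 16
638: h=9 => slot 9
Table: [_, 35, _, _, 497, _, _, _, 531, 638, _, _, _, _, _, _, 939]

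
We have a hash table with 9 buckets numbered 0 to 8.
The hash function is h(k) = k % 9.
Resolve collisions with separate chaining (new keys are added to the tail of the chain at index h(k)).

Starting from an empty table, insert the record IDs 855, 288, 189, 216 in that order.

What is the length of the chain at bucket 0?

855 -> bucket 0
288 -> bucket 0 (collision)
189 -> bucket 0 (collision)
216 -> bucket 0 (collision)
Final buckets:
0: 855 -> 288 -> 189 -> 216
1: .
2: .
3: .
4: .
5: .
6: .
7: .
8: .

4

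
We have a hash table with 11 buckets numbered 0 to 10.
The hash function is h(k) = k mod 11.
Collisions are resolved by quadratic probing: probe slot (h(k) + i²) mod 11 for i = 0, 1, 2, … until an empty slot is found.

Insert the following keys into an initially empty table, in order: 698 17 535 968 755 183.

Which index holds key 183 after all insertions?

698: h=5 → slot 5
17: h=6 → slot 6
535: h=7 → slot 7
968: h=0 → slot 0
755: h=7, probe 7,8 → slot 8
183: h=7, probe 7,8,0,5,1 → slot 1
Table: [968, 183, ∅, ∅, ∅, 698, 17, 535, 755, ∅, ∅]

1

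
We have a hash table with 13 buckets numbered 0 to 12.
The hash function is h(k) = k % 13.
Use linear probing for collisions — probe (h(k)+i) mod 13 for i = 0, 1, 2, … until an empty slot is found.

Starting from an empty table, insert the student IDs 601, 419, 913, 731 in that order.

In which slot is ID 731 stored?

Insert 601: h=3, slot 3 empty => index 3.
Insert 419: h=3, slot 3 occupied => index 4.
Insert 913: h=3, slots 3,4 occupied => index 5.
Insert 731: h=3, slots 3,4,5 occupied => index 6.
Table: [., ., ., 601, 419, 913, 731, ., ., ., ., ., .]

6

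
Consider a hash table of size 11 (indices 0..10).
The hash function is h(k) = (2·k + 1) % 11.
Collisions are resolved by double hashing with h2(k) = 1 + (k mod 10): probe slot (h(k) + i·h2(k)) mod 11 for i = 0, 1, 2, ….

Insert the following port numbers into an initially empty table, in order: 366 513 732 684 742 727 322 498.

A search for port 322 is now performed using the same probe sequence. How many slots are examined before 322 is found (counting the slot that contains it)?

2

Insert 366: h=7, slot 7 empty → index 7.
Insert 513: h=4, slot 4 empty → index 4.
Insert 732: h=2, slot 2 empty → index 2.
Insert 684: h=5, slot 5 empty → index 5.
Insert 742: h=0, slot 0 empty → index 0.
Insert 727: h=3, slot 3 empty → index 3.
Insert 322: h=7, h2=3, slot 7 occupied → index 10.
Insert 498: h=7, h2=9, slots 7,5,3 occupied → index 1.
Table: [742, 498, 732, 727, 513, 684, ., 366, ., ., 322]
Lookup 322: h=7, h2=3, probe 7,10 → found at 10.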